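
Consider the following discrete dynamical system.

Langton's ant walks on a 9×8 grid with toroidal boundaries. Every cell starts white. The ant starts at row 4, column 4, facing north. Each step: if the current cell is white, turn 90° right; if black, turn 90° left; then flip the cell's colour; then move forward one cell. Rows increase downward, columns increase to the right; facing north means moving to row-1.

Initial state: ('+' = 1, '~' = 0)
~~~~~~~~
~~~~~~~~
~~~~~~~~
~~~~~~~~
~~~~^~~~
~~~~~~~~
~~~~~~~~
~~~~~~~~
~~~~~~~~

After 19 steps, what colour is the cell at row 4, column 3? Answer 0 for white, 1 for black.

0

step 0: ~~~~~~~~
~~~~~~~~
~~~~~~~~
~~~~~~~~
~~~~^~~~
~~~~~~~~
~~~~~~~~
~~~~~~~~
~~~~~~~~
step 1: ~~~~~~~~
~~~~~~~~
~~~~~~~~
~~~~~~~~
~~~~+>~~
~~~~~~~~
~~~~~~~~
~~~~~~~~
~~~~~~~~
step 2: ~~~~~~~~
~~~~~~~~
~~~~~~~~
~~~~~~~~
~~~~++~~
~~~~~v~~
~~~~~~~~
~~~~~~~~
~~~~~~~~
step 3: ~~~~~~~~
~~~~~~~~
~~~~~~~~
~~~~~~~~
~~~~++~~
~~~~<+~~
~~~~~~~~
~~~~~~~~
~~~~~~~~
step 4: ~~~~~~~~
~~~~~~~~
~~~~~~~~
~~~~~~~~
~~~~^+~~
~~~~++~~
~~~~~~~~
~~~~~~~~
~~~~~~~~
step 5: ~~~~~~~~
~~~~~~~~
~~~~~~~~
~~~~~~~~
~~~<~+~~
~~~~++~~
~~~~~~~~
~~~~~~~~
~~~~~~~~
step 6: ~~~~~~~~
~~~~~~~~
~~~~~~~~
~~~^~~~~
~~~+~+~~
~~~~++~~
~~~~~~~~
~~~~~~~~
~~~~~~~~
step 7: ~~~~~~~~
~~~~~~~~
~~~~~~~~
~~~+>~~~
~~~+~+~~
~~~~++~~
~~~~~~~~
~~~~~~~~
~~~~~~~~
step 8: ~~~~~~~~
~~~~~~~~
~~~~~~~~
~~~++~~~
~~~+v+~~
~~~~++~~
~~~~~~~~
~~~~~~~~
~~~~~~~~
step 9: ~~~~~~~~
~~~~~~~~
~~~~~~~~
~~~++~~~
~~~<++~~
~~~~++~~
~~~~~~~~
~~~~~~~~
~~~~~~~~
step 10: ~~~~~~~~
~~~~~~~~
~~~~~~~~
~~~++~~~
~~~~++~~
~~~v++~~
~~~~~~~~
~~~~~~~~
~~~~~~~~
step 11: ~~~~~~~~
~~~~~~~~
~~~~~~~~
~~~++~~~
~~~~++~~
~~<+++~~
~~~~~~~~
~~~~~~~~
~~~~~~~~
step 12: ~~~~~~~~
~~~~~~~~
~~~~~~~~
~~~++~~~
~~^~++~~
~~++++~~
~~~~~~~~
~~~~~~~~
~~~~~~~~
step 13: ~~~~~~~~
~~~~~~~~
~~~~~~~~
~~~++~~~
~~+>++~~
~~++++~~
~~~~~~~~
~~~~~~~~
~~~~~~~~
step 14: ~~~~~~~~
~~~~~~~~
~~~~~~~~
~~~++~~~
~~++++~~
~~+v++~~
~~~~~~~~
~~~~~~~~
~~~~~~~~
step 15: ~~~~~~~~
~~~~~~~~
~~~~~~~~
~~~++~~~
~~++++~~
~~+~>+~~
~~~~~~~~
~~~~~~~~
~~~~~~~~
step 16: ~~~~~~~~
~~~~~~~~
~~~~~~~~
~~~++~~~
~~++^+~~
~~+~~+~~
~~~~~~~~
~~~~~~~~
~~~~~~~~
step 17: ~~~~~~~~
~~~~~~~~
~~~~~~~~
~~~++~~~
~~+<~+~~
~~+~~+~~
~~~~~~~~
~~~~~~~~
~~~~~~~~
step 18: ~~~~~~~~
~~~~~~~~
~~~~~~~~
~~~++~~~
~~+~~+~~
~~+v~+~~
~~~~~~~~
~~~~~~~~
~~~~~~~~
step 19: ~~~~~~~~
~~~~~~~~
~~~~~~~~
~~~++~~~
~~+~~+~~
~~<+~+~~
~~~~~~~~
~~~~~~~~
~~~~~~~~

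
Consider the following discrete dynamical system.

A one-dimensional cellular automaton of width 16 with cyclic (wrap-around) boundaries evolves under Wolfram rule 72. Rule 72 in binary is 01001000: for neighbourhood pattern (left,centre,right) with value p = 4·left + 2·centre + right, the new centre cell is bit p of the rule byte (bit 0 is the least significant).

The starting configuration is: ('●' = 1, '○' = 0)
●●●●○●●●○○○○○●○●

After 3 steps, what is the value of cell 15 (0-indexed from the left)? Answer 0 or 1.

0

0) ●●●●○●●●○○○○○●○●
1) ○○○●○●○●○○○○○○○●
2) ○○○○○○○○○○○○○○○○
3) ○○○○○○○○○○○○○○○○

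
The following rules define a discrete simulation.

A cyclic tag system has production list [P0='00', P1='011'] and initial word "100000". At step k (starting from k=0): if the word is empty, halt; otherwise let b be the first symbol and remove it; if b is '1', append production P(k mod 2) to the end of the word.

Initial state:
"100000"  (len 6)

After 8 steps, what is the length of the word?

0

k=0  "100000"  (len 6)
k=1  "0000000"  (len 7)
k=2  "000000"  (len 6)
k=3  "00000"  (len 5)
k=4  "0000"  (len 4)
k=5  "000"  (len 3)
k=6  "00"  (len 2)
k=7  "0"  (len 1)
k=8  (halted — word empty)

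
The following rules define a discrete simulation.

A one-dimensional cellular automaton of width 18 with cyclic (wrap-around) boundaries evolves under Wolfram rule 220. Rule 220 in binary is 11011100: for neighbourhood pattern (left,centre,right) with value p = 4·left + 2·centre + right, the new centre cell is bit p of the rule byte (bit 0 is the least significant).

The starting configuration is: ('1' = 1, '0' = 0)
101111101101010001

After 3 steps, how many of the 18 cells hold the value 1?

13

gen 0: 101111101101010001
gen 1: 101111101101011001
gen 2: 101111101101011101
gen 3: 101111101101011101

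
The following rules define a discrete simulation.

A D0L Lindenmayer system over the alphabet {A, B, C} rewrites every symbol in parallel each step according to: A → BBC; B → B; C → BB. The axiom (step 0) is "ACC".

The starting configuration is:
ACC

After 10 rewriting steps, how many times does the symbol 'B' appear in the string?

8

t=0: ACC
t=1: BBCBBBB
t=2: BBBBBBBB
t=3: BBBBBBBB
t=4: BBBBBBBB
t=5: BBBBBBBB
t=6: BBBBBBBB
t=7: BBBBBBBB
t=8: BBBBBBBB
t=9: BBBBBBBB
t=10: BBBBBBBB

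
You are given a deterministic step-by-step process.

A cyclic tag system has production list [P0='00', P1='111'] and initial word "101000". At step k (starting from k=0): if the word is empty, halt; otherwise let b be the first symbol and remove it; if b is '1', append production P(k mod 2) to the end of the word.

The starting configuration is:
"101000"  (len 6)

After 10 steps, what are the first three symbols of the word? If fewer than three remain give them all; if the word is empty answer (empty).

(empty)

0) "101000"  (len 6)
1) "0100000"  (len 7)
2) "100000"  (len 6)
3) "0000000"  (len 7)
4) "000000"  (len 6)
5) "00000"  (len 5)
6) "0000"  (len 4)
7) "000"  (len 3)
8) "00"  (len 2)
9) "0"  (len 1)
10) (halted — word empty)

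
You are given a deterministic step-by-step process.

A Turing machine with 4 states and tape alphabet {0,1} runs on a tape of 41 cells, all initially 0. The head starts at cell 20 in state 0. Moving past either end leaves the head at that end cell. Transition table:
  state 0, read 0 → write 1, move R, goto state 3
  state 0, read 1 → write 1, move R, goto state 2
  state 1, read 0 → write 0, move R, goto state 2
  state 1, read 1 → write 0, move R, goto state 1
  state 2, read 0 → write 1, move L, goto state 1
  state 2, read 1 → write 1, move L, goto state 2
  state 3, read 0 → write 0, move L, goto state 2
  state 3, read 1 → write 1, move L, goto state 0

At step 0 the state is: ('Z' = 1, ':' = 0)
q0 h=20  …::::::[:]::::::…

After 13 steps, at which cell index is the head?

15

step 0: q0 h=20  …::::::[:]::::::…
step 1: q3 h=21  …:::::Z[:]::::::…
step 2: q2 h=20  …::::::[Z]::::::…
step 3: q2 h=19  …::::::[:]Z:::::…
step 4: q1 h=18  …::::::[:]ZZ::::…
step 5: q2 h=19  …::::::[Z]Z:::::…
step 6: q2 h=18  …::::::[:]ZZ::::…
step 7: q1 h=17  …::::::[:]ZZZ:::…
step 8: q2 h=18  …::::::[Z]ZZ::::…
step 9: q2 h=17  …::::::[:]ZZZ:::…
step 10: q1 h=16  …::::::[:]ZZZZ::…
step 11: q2 h=17  …::::::[Z]ZZZ:::…
step 12: q2 h=16  …::::::[:]ZZZZ::…
step 13: q1 h=15  …::::::[:]ZZZZZ:…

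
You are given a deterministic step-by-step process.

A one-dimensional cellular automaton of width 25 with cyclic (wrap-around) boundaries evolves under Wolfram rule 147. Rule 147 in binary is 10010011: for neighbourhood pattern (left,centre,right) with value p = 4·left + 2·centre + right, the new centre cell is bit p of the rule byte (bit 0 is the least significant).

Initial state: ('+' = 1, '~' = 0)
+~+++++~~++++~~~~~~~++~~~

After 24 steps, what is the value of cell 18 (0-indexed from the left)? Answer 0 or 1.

0

step 0: +~+++++~~++++~~~~~~~++~~~
step 1: ~~~+++~++~++~+++++++~~+++
step 2: +++~+~~~~~~~~~+++++~++~+~
step 3: ~+~~~+++++++++~+++~~~~~~~
step 4: +~+++~+++++++~~~+~+++++++
step 5: ~~~+~~~+++++~+++~~~++++++
step 6: +++~+++~+++~~~+~+++~++++~
step 7: ~+~~~+~~~+~+++~~~+~~~++~~
step 8: +~+++~+++~~~+~+++~+++~~++
step 9: ~~~+~~~+~+++~~~+~~~+~++~+
step 10: +++~+++~~~+~+++~+++~~~~~~
step 11: ~+~~~+~+++~~~+~~~+~++++++
step 12: ~~+++~~~+~+++~+++~~~++++~
step 13: ++~+~+++~~~+~~~+~+++~++~+
step 14: +~~~~~+~+++~+++~~~+~~~~~~
step 15: ~+++++~~~+~~~+~+++~++++++
step 16: ~~+++~+++~+++~~~+~~~++++~
step 17: ++~+~~~+~~~+~+++~+++~++~+
step 18: +~~~+++~+++~~~+~~~+~~~~~~
step 19: ~+++~+~~~+~+++~+++~++++++
step 20: ~~+~~~+++~~~+~~~+~~~++++~
step 21: ++~+++~+~+++~+++~+++~++~+
step 22: +~~~+~~~~~+~~~+~~~+~~~~~~
step 23: ~+++~+++++~+++~+++~++++++
step 24: ~~+~~~+++~~~+~~~+~~~++++~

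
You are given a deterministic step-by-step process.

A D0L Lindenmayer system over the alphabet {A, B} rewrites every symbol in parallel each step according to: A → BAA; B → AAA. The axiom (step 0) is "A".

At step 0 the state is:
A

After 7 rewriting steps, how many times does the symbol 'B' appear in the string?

0) A
1) BAA
2) AAABAABAA
3) BAABAABAAAAABAABAAAAABAABAA
4) AAABAABAAAAABAABAAAAABAABAABAABAABAAAAABAABAAAAABAABAABAABAABAAAAABAABAAAAABAABAA
5) BAABAABAAAAABAABAAAAABAABAABAABAABAAAAABAABAAAAABAABAABAAB…ABAABAABAABAAAAABAABAAAAABAABAABAABAABAAAAABAABAAAAABAABAA  (len 243)
6) AAABAABAAAAABAABAAAAABAABAABAABAABAAAAABAABAAAAABAABAABAAB…ABAABAABAABAAAAABAABAAAAABAABAABAABAABAAAAABAABAAAAABAABAA  (len 729)
7) BAABAABAAAAABAABAAAAABAABAABAABAABAAAAABAABAAAAABAABAABAAB…ABAABAABAABAAAAABAABAAAAABAABAABAABAABAAAAABAABAAAAABAABAA  (len 2187)

547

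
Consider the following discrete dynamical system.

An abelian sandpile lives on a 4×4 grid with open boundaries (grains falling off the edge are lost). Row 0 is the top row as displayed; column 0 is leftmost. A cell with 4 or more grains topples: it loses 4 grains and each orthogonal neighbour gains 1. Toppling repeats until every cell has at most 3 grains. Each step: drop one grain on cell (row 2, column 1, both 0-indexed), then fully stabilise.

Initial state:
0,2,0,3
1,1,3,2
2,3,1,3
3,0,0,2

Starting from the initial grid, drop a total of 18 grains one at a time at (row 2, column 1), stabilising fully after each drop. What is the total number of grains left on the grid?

27

step 0: 0,2,0,3
1,1,3,2
2,3,1,3
3,0,0,2
step 1: 0,2,0,3
1,2,3,2
3,0,2,3
3,1,0,2
step 2: 0,2,0,3
1,2,3,2
3,1,2,3
3,1,0,2
step 3: 0,2,0,3
1,2,3,2
3,2,2,3
3,1,0,2
step 4: 0,2,0,3
1,2,3,2
3,3,2,3
3,1,0,2
step 5: 0,2,0,3
2,3,3,2
1,1,3,3
0,3,0,2
step 6: 0,2,0,3
2,3,3,2
1,2,3,3
0,3,0,2
step 7: 0,2,0,3
2,3,3,2
1,3,3,3
0,3,0,2
step 8: 0,3,2,0
3,1,2,1
2,3,2,1
1,0,2,3
step 9: 0,3,2,0
3,2,2,1
3,0,3,1
1,1,2,3
step 10: 0,3,2,0
3,2,2,1
3,1,3,1
1,1,2,3
step 11: 0,3,2,0
3,2,2,1
3,2,3,1
1,1,2,3
step 12: 0,3,2,0
3,2,2,1
3,3,3,1
1,1,2,3
step 13: 2,1,0,1
1,2,1,2
1,3,1,2
2,2,3,3
step 14: 2,1,0,1
1,3,1,2
2,0,2,2
2,3,3,3
step 15: 2,1,0,1
1,3,1,2
2,1,2,2
2,3,3,3
step 16: 2,1,0,1
1,3,1,2
2,2,2,2
2,3,3,3
step 17: 2,1,0,1
1,3,1,2
2,3,2,2
2,3,3,3
step 18: 2,2,0,1
2,0,3,3
3,3,1,0
3,1,2,1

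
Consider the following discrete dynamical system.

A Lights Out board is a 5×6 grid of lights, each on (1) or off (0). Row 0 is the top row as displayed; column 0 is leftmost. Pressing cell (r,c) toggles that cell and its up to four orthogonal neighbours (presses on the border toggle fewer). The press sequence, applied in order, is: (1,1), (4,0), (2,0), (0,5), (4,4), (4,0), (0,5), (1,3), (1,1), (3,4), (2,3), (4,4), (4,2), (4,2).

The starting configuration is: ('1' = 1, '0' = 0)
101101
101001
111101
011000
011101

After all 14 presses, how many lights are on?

0) 101101
101001
111101
011000
011101
1) 111101
010001
101101
011000
011101
2) 111101
010001
101101
111000
101101
3) 111101
110001
011101
011000
101101
4) 111110
110000
011101
011000
101101
5) 111110
110000
011101
011010
101010
6) 111110
110000
011101
111010
011010
7) 111101
110001
011101
111010
011010
8) 111001
111111
011001
111010
011010
9) 101001
000111
001001
111010
011010
10) 101001
000111
001011
111101
011000
11) 101001
000011
000101
111001
011000
12) 101001
000011
000101
111011
011111
13) 101001
000011
000101
110011
000011
14) 101001
000011
000101
111011
011111

17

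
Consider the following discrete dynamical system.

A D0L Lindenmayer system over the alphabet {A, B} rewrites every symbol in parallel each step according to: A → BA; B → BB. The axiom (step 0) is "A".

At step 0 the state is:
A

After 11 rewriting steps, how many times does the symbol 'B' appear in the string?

k=0  A
k=1  BA
k=2  BBBA
k=3  BBBBBBBA
k=4  BBBBBBBBBBBBBBBA
k=5  BBBBBBBBBBBBBBBBBBBBBBBBBBBBBBBA
k=6  BBBBBBBBBBBBBBBBBBBBBBBBBBBBBBBBBBBBBBBBBBBBBBBBBBBBBBBBBBBBBBBA
k=7  BBBBBBBBBBBBBBBBBBBBBBBBBBBBBBBBBBBBBBBBBBBBBBBBBBBBBBBBBB…BBBBBBBBBBBBBBBBBBBBBBBBBBBBBBBBBBBBBBBBBBBBBBBBBBBBBBBBBA  (len 128)
k=8  BBBBBBBBBBBBBBBBBBBBBBBBBBBBBBBBBBBBBBBBBBBBBBBBBBBBBBBBBB…BBBBBBBBBBBBBBBBBBBBBBBBBBBBBBBBBBBBBBBBBBBBBBBBBBBBBBBBBA  (len 256)
k=9  BBBBBBBBBBBBBBBBBBBBBBBBBBBBBBBBBBBBBBBBBBBBBBBBBBBBBBBBBB…BBBBBBBBBBBBBBBBBBBBBBBBBBBBBBBBBBBBBBBBBBBBBBBBBBBBBBBBBA  (len 512)
k=10  BBBBBBBBBBBBBBBBBBBBBBBBBBBBBBBBBBBBBBBBBBBBBBBBBBBBBBBBBB…BBBBBBBBBBBBBBBBBBBBBBBBBBBBBBBBBBBBBBBBBBBBBBBBBBBBBBBBBA  (len 1024)
k=11  BBBBBBBBBBBBBBBBBBBBBBBBBBBBBBBBBBBBBBBBBBBBBBBBBBBBBBBBBB…BBBBBBBBBBBBBBBBBBBBBBBBBBBBBBBBBBBBBBBBBBBBBBBBBBBBBBBBBA  (len 2048)

2047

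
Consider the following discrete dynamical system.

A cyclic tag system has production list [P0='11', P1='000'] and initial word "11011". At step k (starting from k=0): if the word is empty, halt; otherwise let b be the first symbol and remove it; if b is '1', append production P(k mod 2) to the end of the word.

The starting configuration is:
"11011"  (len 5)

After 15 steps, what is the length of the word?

10

t=0: "11011"  (len 5)
t=1: "101111"  (len 6)
t=2: "01111000"  (len 8)
t=3: "1111000"  (len 7)
t=4: "111000000"  (len 9)
t=5: "1100000011"  (len 10)
t=6: "100000011000"  (len 12)
t=7: "0000001100011"  (len 13)
t=8: "000001100011"  (len 12)
t=9: "00001100011"  (len 11)
t=10: "0001100011"  (len 10)
t=11: "001100011"  (len 9)
t=12: "01100011"  (len 8)
t=13: "1100011"  (len 7)
t=14: "100011000"  (len 9)
t=15: "0001100011"  (len 10)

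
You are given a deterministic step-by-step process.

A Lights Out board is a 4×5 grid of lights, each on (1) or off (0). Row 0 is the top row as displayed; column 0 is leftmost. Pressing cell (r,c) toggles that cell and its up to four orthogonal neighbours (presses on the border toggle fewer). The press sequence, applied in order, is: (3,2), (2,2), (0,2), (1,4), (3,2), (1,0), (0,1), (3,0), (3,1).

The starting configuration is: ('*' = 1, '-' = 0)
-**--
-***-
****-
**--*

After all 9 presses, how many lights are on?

14

0) -**--
-***-
****-
**--*
1) -**--
-***-
**-*-
*-***
2) -**--
-*-*-
*-*--
*--**
3) ---*-
-***-
*-*--
*--**
4) ---**
-**-*
*-*-*
*--**
5) ---**
-**-*
*---*
***-*
6) *--**
*-*-*
----*
***-*
7) -****
***-*
----*
***-*
8) -****
***-*
*---*
--*-*
9) -****
***-*
**--*
**--*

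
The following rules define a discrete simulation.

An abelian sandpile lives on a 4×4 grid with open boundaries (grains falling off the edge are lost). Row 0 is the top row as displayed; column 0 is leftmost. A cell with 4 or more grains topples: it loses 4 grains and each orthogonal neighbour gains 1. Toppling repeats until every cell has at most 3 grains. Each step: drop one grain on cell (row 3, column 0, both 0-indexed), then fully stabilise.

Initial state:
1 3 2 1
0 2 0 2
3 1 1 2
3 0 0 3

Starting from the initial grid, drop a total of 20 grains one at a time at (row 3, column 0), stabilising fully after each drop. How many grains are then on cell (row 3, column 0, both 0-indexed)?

t=0: 1 3 2 1
0 2 0 2
3 1 1 2
3 0 0 3
t=1: 1 3 2 1
1 2 0 2
0 2 1 2
1 1 0 3
t=2: 1 3 2 1
1 2 0 2
0 2 1 2
2 1 0 3
t=3: 1 3 2 1
1 2 0 2
0 2 1 2
3 1 0 3
t=4: 1 3 2 1
1 2 0 2
1 2 1 2
0 2 0 3
t=5: 1 3 2 1
1 2 0 2
1 2 1 2
1 2 0 3
t=6: 1 3 2 1
1 2 0 2
1 2 1 2
2 2 0 3
t=7: 1 3 2 1
1 2 0 2
1 2 1 2
3 2 0 3
t=8: 1 3 2 1
1 2 0 2
2 2 1 2
0 3 0 3
t=9: 1 3 2 1
1 2 0 2
2 2 1 2
1 3 0 3
t=10: 1 3 2 1
1 2 0 2
2 2 1 2
2 3 0 3
t=11: 1 3 2 1
1 2 0 2
2 2 1 2
3 3 0 3
t=12: 1 3 2 1
1 2 0 2
3 3 1 2
1 0 1 3
t=13: 1 3 2 1
1 2 0 2
3 3 1 2
2 0 1 3
t=14: 1 3 2 1
1 2 0 2
3 3 1 2
3 0 1 3
t=15: 1 3 2 1
2 3 0 2
1 0 2 2
1 2 1 3
t=16: 1 3 2 1
2 3 0 2
1 0 2 2
2 2 1 3
t=17: 1 3 2 1
2 3 0 2
1 0 2 2
3 2 1 3
t=18: 1 3 2 1
2 3 0 2
2 0 2 2
0 3 1 3
t=19: 1 3 2 1
2 3 0 2
2 0 2 2
1 3 1 3
t=20: 1 3 2 1
2 3 0 2
2 0 2 2
2 3 1 3

2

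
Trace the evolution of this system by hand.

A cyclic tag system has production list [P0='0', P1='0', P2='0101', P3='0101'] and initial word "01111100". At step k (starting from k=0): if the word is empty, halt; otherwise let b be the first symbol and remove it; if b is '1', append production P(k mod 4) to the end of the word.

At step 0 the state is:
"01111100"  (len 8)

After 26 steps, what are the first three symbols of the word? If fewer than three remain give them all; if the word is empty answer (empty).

010

t=0: "01111100"  (len 8)
t=1: "1111100"  (len 7)
t=2: "1111000"  (len 7)
t=3: "1110000101"  (len 10)
t=4: "1100001010101"  (len 13)
t=5: "1000010101010"  (len 13)
t=6: "0000101010100"  (len 13)
t=7: "000101010100"  (len 12)
t=8: "00101010100"  (len 11)
t=9: "0101010100"  (len 10)
t=10: "101010100"  (len 9)
t=11: "010101000101"  (len 12)
t=12: "10101000101"  (len 11)
t=13: "01010001010"  (len 11)
t=14: "1010001010"  (len 10)
t=15: "0100010100101"  (len 13)
t=16: "100010100101"  (len 12)
t=17: "000101001010"  (len 12)
t=18: "00101001010"  (len 11)
t=19: "0101001010"  (len 10)
t=20: "101001010"  (len 9)
t=21: "010010100"  (len 9)
t=22: "10010100"  (len 8)
t=23: "00101000101"  (len 11)
t=24: "0101000101"  (len 10)
t=25: "101000101"  (len 9)
t=26: "010001010"  (len 9)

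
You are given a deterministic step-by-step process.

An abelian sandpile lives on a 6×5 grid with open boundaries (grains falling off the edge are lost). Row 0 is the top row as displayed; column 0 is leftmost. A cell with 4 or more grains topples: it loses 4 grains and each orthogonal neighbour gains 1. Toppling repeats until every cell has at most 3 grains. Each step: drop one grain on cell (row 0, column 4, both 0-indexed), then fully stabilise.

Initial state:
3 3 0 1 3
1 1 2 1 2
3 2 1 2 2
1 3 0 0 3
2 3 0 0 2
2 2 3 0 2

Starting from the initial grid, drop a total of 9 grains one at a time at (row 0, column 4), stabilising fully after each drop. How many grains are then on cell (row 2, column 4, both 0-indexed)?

step 0: 3 3 0 1 3
1 1 2 1 2
3 2 1 2 2
1 3 0 0 3
2 3 0 0 2
2 2 3 0 2
step 1: 3 3 0 2 0
1 1 2 1 3
3 2 1 2 2
1 3 0 0 3
2 3 0 0 2
2 2 3 0 2
step 2: 3 3 0 2 1
1 1 2 1 3
3 2 1 2 2
1 3 0 0 3
2 3 0 0 2
2 2 3 0 2
step 3: 3 3 0 2 2
1 1 2 1 3
3 2 1 2 2
1 3 0 0 3
2 3 0 0 2
2 2 3 0 2
step 4: 3 3 0 2 3
1 1 2 1 3
3 2 1 2 2
1 3 0 0 3
2 3 0 0 2
2 2 3 0 2
step 5: 3 3 0 3 1
1 1 2 2 0
3 2 1 2 3
1 3 0 0 3
2 3 0 0 2
2 2 3 0 2
step 6: 3 3 0 3 2
1 1 2 2 0
3 2 1 2 3
1 3 0 0 3
2 3 0 0 2
2 2 3 0 2
step 7: 3 3 0 3 3
1 1 2 2 0
3 2 1 2 3
1 3 0 0 3
2 3 0 0 2
2 2 3 0 2
step 8: 3 3 1 0 1
1 1 2 3 1
3 2 1 2 3
1 3 0 0 3
2 3 0 0 2
2 2 3 0 2
step 9: 3 3 1 0 2
1 1 2 3 1
3 2 1 2 3
1 3 0 0 3
2 3 0 0 2
2 2 3 0 2

3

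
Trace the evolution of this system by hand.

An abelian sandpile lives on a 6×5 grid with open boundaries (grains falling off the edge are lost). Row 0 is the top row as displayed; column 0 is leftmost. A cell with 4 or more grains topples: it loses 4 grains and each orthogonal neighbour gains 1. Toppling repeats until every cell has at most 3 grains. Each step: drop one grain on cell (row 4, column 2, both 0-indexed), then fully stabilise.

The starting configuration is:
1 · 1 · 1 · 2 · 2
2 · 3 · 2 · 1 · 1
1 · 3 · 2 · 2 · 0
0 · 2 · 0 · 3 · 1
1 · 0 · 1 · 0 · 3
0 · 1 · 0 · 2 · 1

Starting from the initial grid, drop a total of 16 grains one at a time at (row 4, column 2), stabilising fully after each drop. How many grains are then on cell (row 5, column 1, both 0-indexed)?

3

[0] 1 · 1 · 1 · 2 · 2
2 · 3 · 2 · 1 · 1
1 · 3 · 2 · 2 · 0
0 · 2 · 0 · 3 · 1
1 · 0 · 1 · 0 · 3
0 · 1 · 0 · 2 · 1
[1] 1 · 1 · 1 · 2 · 2
2 · 3 · 2 · 1 · 1
1 · 3 · 2 · 2 · 0
0 · 2 · 0 · 3 · 1
1 · 0 · 2 · 0 · 3
0 · 1 · 0 · 2 · 1
[2] 1 · 1 · 1 · 2 · 2
2 · 3 · 2 · 1 · 1
1 · 3 · 2 · 2 · 0
0 · 2 · 0 · 3 · 1
1 · 0 · 3 · 0 · 3
0 · 1 · 0 · 2 · 1
[3] 1 · 1 · 1 · 2 · 2
2 · 3 · 2 · 1 · 1
1 · 3 · 2 · 2 · 0
0 · 2 · 1 · 3 · 1
1 · 1 · 0 · 1 · 3
0 · 1 · 1 · 2 · 1
[4] 1 · 1 · 1 · 2 · 2
2 · 3 · 2 · 1 · 1
1 · 3 · 2 · 2 · 0
0 · 2 · 1 · 3 · 1
1 · 1 · 1 · 1 · 3
0 · 1 · 1 · 2 · 1
[5] 1 · 1 · 1 · 2 · 2
2 · 3 · 2 · 1 · 1
1 · 3 · 2 · 2 · 0
0 · 2 · 1 · 3 · 1
1 · 1 · 2 · 1 · 3
0 · 1 · 1 · 2 · 1
[6] 1 · 1 · 1 · 2 · 2
2 · 3 · 2 · 1 · 1
1 · 3 · 2 · 2 · 0
0 · 2 · 1 · 3 · 1
1 · 1 · 3 · 1 · 3
0 · 1 · 1 · 2 · 1
[7] 1 · 1 · 1 · 2 · 2
2 · 3 · 2 · 1 · 1
1 · 3 · 2 · 2 · 0
0 · 2 · 2 · 3 · 1
1 · 2 · 0 · 2 · 3
0 · 1 · 2 · 2 · 1
[8] 1 · 1 · 1 · 2 · 2
2 · 3 · 2 · 1 · 1
1 · 3 · 2 · 2 · 0
0 · 2 · 2 · 3 · 1
1 · 2 · 1 · 2 · 3
0 · 1 · 2 · 2 · 1
[9] 1 · 1 · 1 · 2 · 2
2 · 3 · 2 · 1 · 1
1 · 3 · 2 · 2 · 0
0 · 2 · 2 · 3 · 1
1 · 2 · 2 · 2 · 3
0 · 1 · 2 · 2 · 1
[10] 1 · 1 · 1 · 2 · 2
2 · 3 · 2 · 1 · 1
1 · 3 · 2 · 2 · 0
0 · 2 · 2 · 3 · 1
1 · 2 · 3 · 2 · 3
0 · 1 · 2 · 2 · 1
[11] 1 · 1 · 1 · 2 · 2
2 · 3 · 2 · 1 · 1
1 · 3 · 2 · 2 · 0
0 · 2 · 3 · 3 · 1
1 · 3 · 0 · 3 · 3
0 · 1 · 3 · 2 · 1
[12] 1 · 1 · 1 · 2 · 2
2 · 3 · 2 · 1 · 1
1 · 3 · 2 · 2 · 0
0 · 2 · 3 · 3 · 1
1 · 3 · 1 · 3 · 3
0 · 1 · 3 · 2 · 1
[13] 1 · 1 · 1 · 2 · 2
2 · 3 · 2 · 1 · 1
1 · 3 · 2 · 2 · 0
0 · 2 · 3 · 3 · 1
1 · 3 · 2 · 3 · 3
0 · 1 · 3 · 2 · 1
[14] 1 · 1 · 1 · 2 · 2
2 · 3 · 2 · 1 · 1
1 · 3 · 2 · 2 · 0
0 · 2 · 3 · 3 · 1
1 · 3 · 3 · 3 · 3
0 · 1 · 3 · 2 · 1
[15] 1 · 2 · 2 · 2 · 2
3 · 1 · 0 · 3 · 1
2 · 2 · 3 · 1 · 2
1 · 2 · 1 · 1 · 0
2 · 2 · 2 · 1 · 2
0 · 3 · 2 · 1 · 3
[16] 1 · 2 · 2 · 2 · 2
3 · 1 · 0 · 3 · 1
2 · 2 · 3 · 1 · 2
1 · 2 · 1 · 1 · 0
2 · 2 · 3 · 1 · 2
0 · 3 · 2 · 1 · 3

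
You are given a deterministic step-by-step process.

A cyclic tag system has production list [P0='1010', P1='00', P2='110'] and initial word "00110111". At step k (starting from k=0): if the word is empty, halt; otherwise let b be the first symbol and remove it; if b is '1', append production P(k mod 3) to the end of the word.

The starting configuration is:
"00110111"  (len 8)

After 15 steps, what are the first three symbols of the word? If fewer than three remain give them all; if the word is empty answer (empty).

k=0  "00110111"  (len 8)
k=1  "0110111"  (len 7)
k=2  "110111"  (len 6)
k=3  "10111110"  (len 8)
k=4  "01111101010"  (len 11)
k=5  "1111101010"  (len 10)
k=6  "111101010110"  (len 12)
k=7  "111010101101010"  (len 15)
k=8  "1101010110101000"  (len 16)
k=9  "101010110101000110"  (len 18)
k=10  "010101101010001101010"  (len 21)
k=11  "10101101010001101010"  (len 20)
k=12  "0101101010001101010110"  (len 22)
k=13  "101101010001101010110"  (len 21)
k=14  "0110101000110101011000"  (len 22)
k=15  "110101000110101011000"  (len 21)

110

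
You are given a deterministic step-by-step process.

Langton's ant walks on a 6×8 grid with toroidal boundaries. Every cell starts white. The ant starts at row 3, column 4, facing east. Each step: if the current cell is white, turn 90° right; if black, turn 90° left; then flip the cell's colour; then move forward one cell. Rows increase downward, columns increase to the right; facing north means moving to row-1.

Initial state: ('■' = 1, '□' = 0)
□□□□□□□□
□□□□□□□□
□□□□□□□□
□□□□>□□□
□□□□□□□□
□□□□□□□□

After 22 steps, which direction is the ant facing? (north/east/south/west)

step 0: □□□□□□□□
□□□□□□□□
□□□□□□□□
□□□□>□□□
□□□□□□□□
□□□□□□□□
step 1: □□□□□□□□
□□□□□□□□
□□□□□□□□
□□□□■□□□
□□□□v□□□
□□□□□□□□
step 2: □□□□□□□□
□□□□□□□□
□□□□□□□□
□□□□■□□□
□□□<■□□□
□□□□□□□□
step 3: □□□□□□□□
□□□□□□□□
□□□□□□□□
□□□^■□□□
□□□■■□□□
□□□□□□□□
step 4: □□□□□□□□
□□□□□□□□
□□□□□□□□
□□□■>□□□
□□□■■□□□
□□□□□□□□
step 5: □□□□□□□□
□□□□□□□□
□□□□^□□□
□□□■□□□□
□□□■■□□□
□□□□□□□□
step 6: □□□□□□□□
□□□□□□□□
□□□□■>□□
□□□■□□□□
□□□■■□□□
□□□□□□□□
step 7: □□□□□□□□
□□□□□□□□
□□□□■■□□
□□□■□v□□
□□□■■□□□
□□□□□□□□
step 8: □□□□□□□□
□□□□□□□□
□□□□■■□□
□□□■<■□□
□□□■■□□□
□□□□□□□□
step 9: □□□□□□□□
□□□□□□□□
□□□□^■□□
□□□■■■□□
□□□■■□□□
□□□□□□□□
step 10: □□□□□□□□
□□□□□□□□
□□□<□■□□
□□□■■■□□
□□□■■□□□
□□□□□□□□
step 11: □□□□□□□□
□□□^□□□□
□□□■□■□□
□□□■■■□□
□□□■■□□□
□□□□□□□□
step 12: □□□□□□□□
□□□■>□□□
□□□■□■□□
□□□■■■□□
□□□■■□□□
□□□□□□□□
step 13: □□□□□□□□
□□□■■□□□
□□□■v■□□
□□□■■■□□
□□□■■□□□
□□□□□□□□
step 14: □□□□□□□□
□□□■■□□□
□□□<■■□□
□□□■■■□□
□□□■■□□□
□□□□□□□□
step 15: □□□□□□□□
□□□■■□□□
□□□□■■□□
□□□v■■□□
□□□■■□□□
□□□□□□□□
step 16: □□□□□□□□
□□□■■□□□
□□□□■■□□
□□□□>■□□
□□□■■□□□
□□□□□□□□
step 17: □□□□□□□□
□□□■■□□□
□□□□^■□□
□□□□□■□□
□□□■■□□□
□□□□□□□□
step 18: □□□□□□□□
□□□■■□□□
□□□<□■□□
□□□□□■□□
□□□■■□□□
□□□□□□□□
step 19: □□□□□□□□
□□□^■□□□
□□□■□■□□
□□□□□■□□
□□□■■□□□
□□□□□□□□
step 20: □□□□□□□□
□□<□■□□□
□□□■□■□□
□□□□□■□□
□□□■■□□□
□□□□□□□□
step 21: □□^□□□□□
□□■□■□□□
□□□■□■□□
□□□□□■□□
□□□■■□□□
□□□□□□□□
step 22: □□■>□□□□
□□■□■□□□
□□□■□■□□
□□□□□■□□
□□□■■□□□
□□□□□□□□

east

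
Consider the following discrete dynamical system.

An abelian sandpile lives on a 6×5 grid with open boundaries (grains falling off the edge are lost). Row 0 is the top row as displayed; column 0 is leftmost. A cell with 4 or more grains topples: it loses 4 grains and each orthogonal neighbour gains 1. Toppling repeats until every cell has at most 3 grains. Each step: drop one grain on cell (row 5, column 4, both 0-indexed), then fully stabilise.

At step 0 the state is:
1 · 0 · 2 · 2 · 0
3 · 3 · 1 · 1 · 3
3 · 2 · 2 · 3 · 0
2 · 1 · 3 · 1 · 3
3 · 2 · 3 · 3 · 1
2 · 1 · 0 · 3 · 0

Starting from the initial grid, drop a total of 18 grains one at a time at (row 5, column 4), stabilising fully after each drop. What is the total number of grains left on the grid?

57

0) 1 · 0 · 2 · 2 · 0
3 · 3 · 1 · 1 · 3
3 · 2 · 2 · 3 · 0
2 · 1 · 3 · 1 · 3
3 · 2 · 3 · 3 · 1
2 · 1 · 0 · 3 · 0
1) 1 · 0 · 2 · 2 · 0
3 · 3 · 1 · 1 · 3
3 · 2 · 2 · 3 · 0
2 · 1 · 3 · 1 · 3
3 · 2 · 3 · 3 · 1
2 · 1 · 0 · 3 · 1
2) 1 · 0 · 2 · 2 · 0
3 · 3 · 1 · 1 · 3
3 · 2 · 2 · 3 · 0
2 · 1 · 3 · 1 · 3
3 · 2 · 3 · 3 · 1
2 · 1 · 0 · 3 · 2
3) 1 · 0 · 2 · 2 · 0
3 · 3 · 1 · 1 · 3
3 · 2 · 2 · 3 · 0
2 · 1 · 3 · 1 · 3
3 · 2 · 3 · 3 · 1
2 · 1 · 0 · 3 · 3
4) 1 · 0 · 2 · 2 · 0
3 · 3 · 1 · 1 · 3
3 · 2 · 3 · 3 · 0
2 · 2 · 0 · 3 · 3
3 · 3 · 1 · 1 · 3
2 · 1 · 2 · 1 · 1
5) 1 · 0 · 2 · 2 · 0
3 · 3 · 1 · 1 · 3
3 · 2 · 3 · 3 · 0
2 · 2 · 0 · 3 · 3
3 · 3 · 1 · 1 · 3
2 · 1 · 2 · 1 · 2
6) 1 · 0 · 2 · 2 · 0
3 · 3 · 1 · 1 · 3
3 · 2 · 3 · 3 · 0
2 · 2 · 0 · 3 · 3
3 · 3 · 1 · 1 · 3
2 · 1 · 2 · 1 · 3
7) 1 · 0 · 2 · 2 · 0
3 · 3 · 2 · 2 · 3
3 · 3 · 0 · 1 · 2
2 · 2 · 2 · 1 · 1
3 · 3 · 1 · 3 · 1
2 · 1 · 2 · 2 · 1
8) 1 · 0 · 2 · 2 · 0
3 · 3 · 2 · 2 · 3
3 · 3 · 0 · 1 · 2
2 · 2 · 2 · 1 · 1
3 · 3 · 1 · 3 · 1
2 · 1 · 2 · 2 · 2
9) 1 · 0 · 2 · 2 · 0
3 · 3 · 2 · 2 · 3
3 · 3 · 0 · 1 · 2
2 · 2 · 2 · 1 · 1
3 · 3 · 1 · 3 · 1
2 · 1 · 2 · 2 · 3
10) 1 · 0 · 2 · 2 · 0
3 · 3 · 2 · 2 · 3
3 · 3 · 0 · 1 · 2
2 · 2 · 2 · 1 · 1
3 · 3 · 1 · 3 · 2
2 · 1 · 2 · 3 · 0
11) 1 · 0 · 2 · 2 · 0
3 · 3 · 2 · 2 · 3
3 · 3 · 0 · 1 · 2
2 · 2 · 2 · 1 · 1
3 · 3 · 1 · 3 · 2
2 · 1 · 2 · 3 · 1
12) 1 · 0 · 2 · 2 · 0
3 · 3 · 2 · 2 · 3
3 · 3 · 0 · 1 · 2
2 · 2 · 2 · 1 · 1
3 · 3 · 1 · 3 · 2
2 · 1 · 2 · 3 · 2
13) 1 · 0 · 2 · 2 · 0
3 · 3 · 2 · 2 · 3
3 · 3 · 0 · 1 · 2
2 · 2 · 2 · 1 · 1
3 · 3 · 1 · 3 · 2
2 · 1 · 2 · 3 · 3
14) 1 · 0 · 2 · 2 · 0
3 · 3 · 2 · 2 · 3
3 · 3 · 0 · 1 · 2
2 · 2 · 2 · 2 · 2
3 · 3 · 2 · 1 · 0
2 · 1 · 3 · 1 · 2
15) 1 · 0 · 2 · 2 · 0
3 · 3 · 2 · 2 · 3
3 · 3 · 0 · 1 · 2
2 · 2 · 2 · 2 · 2
3 · 3 · 2 · 1 · 0
2 · 1 · 3 · 1 · 3
16) 1 · 0 · 2 · 2 · 0
3 · 3 · 2 · 2 · 3
3 · 3 · 0 · 1 · 2
2 · 2 · 2 · 2 · 2
3 · 3 · 2 · 1 · 1
2 · 1 · 3 · 2 · 0
17) 1 · 0 · 2 · 2 · 0
3 · 3 · 2 · 2 · 3
3 · 3 · 0 · 1 · 2
2 · 2 · 2 · 2 · 2
3 · 3 · 2 · 1 · 1
2 · 1 · 3 · 2 · 1
18) 1 · 0 · 2 · 2 · 0
3 · 3 · 2 · 2 · 3
3 · 3 · 0 · 1 · 2
2 · 2 · 2 · 2 · 2
3 · 3 · 2 · 1 · 1
2 · 1 · 3 · 2 · 2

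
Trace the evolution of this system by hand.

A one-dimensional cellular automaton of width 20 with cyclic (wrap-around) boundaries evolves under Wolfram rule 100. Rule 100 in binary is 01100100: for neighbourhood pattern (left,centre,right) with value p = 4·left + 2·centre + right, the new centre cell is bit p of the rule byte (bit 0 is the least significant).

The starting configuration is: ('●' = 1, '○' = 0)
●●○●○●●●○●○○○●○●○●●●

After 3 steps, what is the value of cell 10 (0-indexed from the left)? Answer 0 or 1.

step 0: ●●○●○●●●○●○○○●○●○●●●
step 1: ○●●●●○○●●●○○○●●●●○○○
step 2: ○○○○●○○○○●○○○○○○●○○○
step 3: ○○○○●○○○○●○○○○○○●○○○

0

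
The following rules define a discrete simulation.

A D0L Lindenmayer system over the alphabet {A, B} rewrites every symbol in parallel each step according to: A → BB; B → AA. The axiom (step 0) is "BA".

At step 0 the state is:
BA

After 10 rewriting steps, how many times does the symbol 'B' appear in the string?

1024

t=0: BA
t=1: AABB
t=2: BBBBAAAA
t=3: AAAAAAAABBBBBBBB
t=4: BBBBBBBBBBBBBBBBAAAAAAAAAAAAAAAA
t=5: AAAAAAAAAAAAAAAAAAAAAAAAAAAAAAAABBBBBBBBBBBBBBBBBBBBBBBBBBBBBBBB
t=6: BBBBBBBBBBBBBBBBBBBBBBBBBBBBBBBBBBBBBBBBBBBBBBBBBBBBBBBBBB…AAAAAAAAAAAAAAAAAAAAAAAAAAAAAAAAAAAAAAAAAAAAAAAAAAAAAAAAAA  (len 128)
t=7: AAAAAAAAAAAAAAAAAAAAAAAAAAAAAAAAAAAAAAAAAAAAAAAAAAAAAAAAAA…BBBBBBBBBBBBBBBBBBBBBBBBBBBBBBBBBBBBBBBBBBBBBBBBBBBBBBBBBB  (len 256)
t=8: BBBBBBBBBBBBBBBBBBBBBBBBBBBBBBBBBBBBBBBBBBBBBBBBBBBBBBBBBB…AAAAAAAAAAAAAAAAAAAAAAAAAAAAAAAAAAAAAAAAAAAAAAAAAAAAAAAAAA  (len 512)
t=9: AAAAAAAAAAAAAAAAAAAAAAAAAAAAAAAAAAAAAAAAAAAAAAAAAAAAAAAAAA…BBBBBBBBBBBBBBBBBBBBBBBBBBBBBBBBBBBBBBBBBBBBBBBBBBBBBBBBBB  (len 1024)
t=10: BBBBBBBBBBBBBBBBBBBBBBBBBBBBBBBBBBBBBBBBBBBBBBBBBBBBBBBBBB…AAAAAAAAAAAAAAAAAAAAAAAAAAAAAAAAAAAAAAAAAAAAAAAAAAAAAAAAAA  (len 2048)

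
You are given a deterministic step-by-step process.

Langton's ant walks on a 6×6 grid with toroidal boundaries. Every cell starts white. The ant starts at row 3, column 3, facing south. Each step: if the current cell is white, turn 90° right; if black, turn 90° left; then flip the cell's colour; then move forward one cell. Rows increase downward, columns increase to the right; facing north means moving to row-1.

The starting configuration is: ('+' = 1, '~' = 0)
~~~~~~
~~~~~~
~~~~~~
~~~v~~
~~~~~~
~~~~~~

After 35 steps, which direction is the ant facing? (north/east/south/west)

k=0  ~~~~~~
~~~~~~
~~~~~~
~~~v~~
~~~~~~
~~~~~~
k=1  ~~~~~~
~~~~~~
~~~~~~
~~<+~~
~~~~~~
~~~~~~
k=2  ~~~~~~
~~~~~~
~~^~~~
~~++~~
~~~~~~
~~~~~~
k=3  ~~~~~~
~~~~~~
~~+>~~
~~++~~
~~~~~~
~~~~~~
k=4  ~~~~~~
~~~~~~
~~++~~
~~+v~~
~~~~~~
~~~~~~
k=5  ~~~~~~
~~~~~~
~~++~~
~~+~>~
~~~~~~
~~~~~~
k=6  ~~~~~~
~~~~~~
~~++~~
~~+~+~
~~~~v~
~~~~~~
k=7  ~~~~~~
~~~~~~
~~++~~
~~+~+~
~~~<+~
~~~~~~
k=8  ~~~~~~
~~~~~~
~~++~~
~~+^+~
~~~++~
~~~~~~
k=9  ~~~~~~
~~~~~~
~~++~~
~~++>~
~~~++~
~~~~~~
k=10  ~~~~~~
~~~~~~
~~++^~
~~++~~
~~~++~
~~~~~~
k=11  ~~~~~~
~~~~~~
~~+++>
~~++~~
~~~++~
~~~~~~
k=12  ~~~~~~
~~~~~~
~~++++
~~++~v
~~~++~
~~~~~~
k=13  ~~~~~~
~~~~~~
~~++++
~~++<+
~~~++~
~~~~~~
k=14  ~~~~~~
~~~~~~
~~++^+
~~++++
~~~++~
~~~~~~
k=15  ~~~~~~
~~~~~~
~~+<~+
~~++++
~~~++~
~~~~~~
k=16  ~~~~~~
~~~~~~
~~+~~+
~~+v++
~~~++~
~~~~~~
k=17  ~~~~~~
~~~~~~
~~+~~+
~~+~>+
~~~++~
~~~~~~
k=18  ~~~~~~
~~~~~~
~~+~^+
~~+~~+
~~~++~
~~~~~~
k=19  ~~~~~~
~~~~~~
~~+~+>
~~+~~+
~~~++~
~~~~~~
k=20  ~~~~~~
~~~~~^
~~+~+~
~~+~~+
~~~++~
~~~~~~
k=21  ~~~~~~
>~~~~+
~~+~+~
~~+~~+
~~~++~
~~~~~~
k=22  ~~~~~~
+~~~~+
v~+~+~
~~+~~+
~~~++~
~~~~~~
k=23  ~~~~~~
+~~~~+
+~+~+<
~~+~~+
~~~++~
~~~~~~
k=24  ~~~~~~
+~~~~^
+~+~++
~~+~~+
~~~++~
~~~~~~
k=25  ~~~~~~
+~~~<~
+~+~++
~~+~~+
~~~++~
~~~~~~
k=26  ~~~~^~
+~~~+~
+~+~++
~~+~~+
~~~++~
~~~~~~
k=27  ~~~~+>
+~~~+~
+~+~++
~~+~~+
~~~++~
~~~~~~
k=28  ~~~~++
+~~~+v
+~+~++
~~+~~+
~~~++~
~~~~~~
k=29  ~~~~++
+~~~<+
+~+~++
~~+~~+
~~~++~
~~~~~~
k=30  ~~~~++
+~~~~+
+~+~v+
~~+~~+
~~~++~
~~~~~~
k=31  ~~~~++
+~~~~+
+~+~~>
~~+~~+
~~~++~
~~~~~~
k=32  ~~~~++
+~~~~^
+~+~~~
~~+~~+
~~~++~
~~~~~~
k=33  ~~~~++
+~~~<~
+~+~~~
~~+~~+
~~~++~
~~~~~~
k=34  ~~~~^+
+~~~+~
+~+~~~
~~+~~+
~~~++~
~~~~~~
k=35  ~~~<~+
+~~~+~
+~+~~~
~~+~~+
~~~++~
~~~~~~

west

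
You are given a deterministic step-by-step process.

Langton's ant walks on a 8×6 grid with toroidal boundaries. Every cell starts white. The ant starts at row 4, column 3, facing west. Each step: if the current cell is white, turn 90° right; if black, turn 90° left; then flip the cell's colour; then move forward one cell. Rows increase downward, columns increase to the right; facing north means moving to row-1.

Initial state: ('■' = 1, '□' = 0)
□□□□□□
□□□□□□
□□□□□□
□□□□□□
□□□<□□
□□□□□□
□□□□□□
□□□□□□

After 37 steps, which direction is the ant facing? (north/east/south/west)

south

[0] □□□□□□
□□□□□□
□□□□□□
□□□□□□
□□□<□□
□□□□□□
□□□□□□
□□□□□□
[1] □□□□□□
□□□□□□
□□□□□□
□□□^□□
□□□■□□
□□□□□□
□□□□□□
□□□□□□
[2] □□□□□□
□□□□□□
□□□□□□
□□□■>□
□□□■□□
□□□□□□
□□□□□□
□□□□□□
[3] □□□□□□
□□□□□□
□□□□□□
□□□■■□
□□□■v□
□□□□□□
□□□□□□
□□□□□□
[4] □□□□□□
□□□□□□
□□□□□□
□□□■■□
□□□<■□
□□□□□□
□□□□□□
□□□□□□
[5] □□□□□□
□□□□□□
□□□□□□
□□□■■□
□□□□■□
□□□v□□
□□□□□□
□□□□□□
[6] □□□□□□
□□□□□□
□□□□□□
□□□■■□
□□□□■□
□□<■□□
□□□□□□
□□□□□□
[7] □□□□□□
□□□□□□
□□□□□□
□□□■■□
□□^□■□
□□■■□□
□□□□□□
□□□□□□
[8] □□□□□□
□□□□□□
□□□□□□
□□□■■□
□□■>■□
□□■■□□
□□□□□□
□□□□□□
[9] □□□□□□
□□□□□□
□□□□□□
□□□■■□
□□■■■□
□□■v□□
□□□□□□
□□□□□□
[10] □□□□□□
□□□□□□
□□□□□□
□□□■■□
□□■■■□
□□■□>□
□□□□□□
□□□□□□
[11] □□□□□□
□□□□□□
□□□□□□
□□□■■□
□□■■■□
□□■□■□
□□□□v□
□□□□□□
[12] □□□□□□
□□□□□□
□□□□□□
□□□■■□
□□■■■□
□□■□■□
□□□<■□
□□□□□□
[13] □□□□□□
□□□□□□
□□□□□□
□□□■■□
□□■■■□
□□■^■□
□□□■■□
□□□□□□
[14] □□□□□□
□□□□□□
□□□□□□
□□□■■□
□□■■■□
□□■■>□
□□□■■□
□□□□□□
[15] □□□□□□
□□□□□□
□□□□□□
□□□■■□
□□■■^□
□□■■□□
□□□■■□
□□□□□□
[16] □□□□□□
□□□□□□
□□□□□□
□□□■■□
□□■<□□
□□■■□□
□□□■■□
□□□□□□
[17] □□□□□□
□□□□□□
□□□□□□
□□□■■□
□□■□□□
□□■v□□
□□□■■□
□□□□□□
[18] □□□□□□
□□□□□□
□□□□□□
□□□■■□
□□■□□□
□□■□>□
□□□■■□
□□□□□□
[19] □□□□□□
□□□□□□
□□□□□□
□□□■■□
□□■□□□
□□■□■□
□□□■v□
□□□□□□
[20] □□□□□□
□□□□□□
□□□□□□
□□□■■□
□□■□□□
□□■□■□
□□□■□>
□□□□□□
[21] □□□□□□
□□□□□□
□□□□□□
□□□■■□
□□■□□□
□□■□■□
□□□■□■
□□□□□v
[22] □□□□□□
□□□□□□
□□□□□□
□□□■■□
□□■□□□
□□■□■□
□□□■□■
□□□□<■
[23] □□□□□□
□□□□□□
□□□□□□
□□□■■□
□□■□□□
□□■□■□
□□□■^■
□□□□■■
[24] □□□□□□
□□□□□□
□□□□□□
□□□■■□
□□■□□□
□□■□■□
□□□■■>
□□□□■■
[25] □□□□□□
□□□□□□
□□□□□□
□□□■■□
□□■□□□
□□■□■^
□□□■■□
□□□□■■
[26] □□□□□□
□□□□□□
□□□□□□
□□□■■□
□□■□□□
>□■□■■
□□□■■□
□□□□■■
[27] □□□□□□
□□□□□□
□□□□□□
□□□■■□
□□■□□□
■□■□■■
v□□■■□
□□□□■■
[28] □□□□□□
□□□□□□
□□□□□□
□□□■■□
□□■□□□
■□■□■■
■□□■■<
□□□□■■
[29] □□□□□□
□□□□□□
□□□□□□
□□□■■□
□□■□□□
■□■□■^
■□□■■■
□□□□■■
[30] □□□□□□
□□□□□□
□□□□□□
□□□■■□
□□■□□□
■□■□<□
■□□■■■
□□□□■■
[31] □□□□□□
□□□□□□
□□□□□□
□□□■■□
□□■□□□
■□■□□□
■□□■v■
□□□□■■
[32] □□□□□□
□□□□□□
□□□□□□
□□□■■□
□□■□□□
■□■□□□
■□□■□>
□□□□■■
[33] □□□□□□
□□□□□□
□□□□□□
□□□■■□
□□■□□□
■□■□□^
■□□■□□
□□□□■■
[34] □□□□□□
□□□□□□
□□□□□□
□□□■■□
□□■□□□
>□■□□■
■□□■□□
□□□□■■
[35] □□□□□□
□□□□□□
□□□□□□
□□□■■□
^□■□□□
□□■□□■
■□□■□□
□□□□■■
[36] □□□□□□
□□□□□□
□□□□□□
□□□■■□
■>■□□□
□□■□□■
■□□■□□
□□□□■■
[37] □□□□□□
□□□□□□
□□□□□□
□□□■■□
■■■□□□
□v■□□■
■□□■□□
□□□□■■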